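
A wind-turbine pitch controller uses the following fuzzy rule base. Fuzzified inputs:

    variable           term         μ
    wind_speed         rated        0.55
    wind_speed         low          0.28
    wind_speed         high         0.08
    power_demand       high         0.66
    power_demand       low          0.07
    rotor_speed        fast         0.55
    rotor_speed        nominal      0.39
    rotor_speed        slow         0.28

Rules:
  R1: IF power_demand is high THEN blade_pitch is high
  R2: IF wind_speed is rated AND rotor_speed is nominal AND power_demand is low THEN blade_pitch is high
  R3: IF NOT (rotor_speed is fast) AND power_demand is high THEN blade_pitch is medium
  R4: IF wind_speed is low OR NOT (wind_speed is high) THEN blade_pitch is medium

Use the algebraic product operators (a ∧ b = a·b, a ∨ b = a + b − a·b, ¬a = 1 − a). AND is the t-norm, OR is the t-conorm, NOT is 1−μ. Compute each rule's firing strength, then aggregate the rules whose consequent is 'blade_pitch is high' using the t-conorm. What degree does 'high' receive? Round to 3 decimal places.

0.665

R1: high=0.66 → w = 0.6600
R2: rated=0.55, nominal=0.39, low=0.07; AND[a·b] → w = 0.0150
R3: ¬fast=1−0.55=0.45, high=0.66; AND[a·b] → w = 0.2970
R4: low=0.28, ¬high=1−0.08=0.92; OR[a + b − a·b] → w = 0.9424
Rules with consequent 'high': {R1, R2} → strengths 0.6600, 0.0150
Aggregate via t-conorm [a + b − a·b]: 0.6651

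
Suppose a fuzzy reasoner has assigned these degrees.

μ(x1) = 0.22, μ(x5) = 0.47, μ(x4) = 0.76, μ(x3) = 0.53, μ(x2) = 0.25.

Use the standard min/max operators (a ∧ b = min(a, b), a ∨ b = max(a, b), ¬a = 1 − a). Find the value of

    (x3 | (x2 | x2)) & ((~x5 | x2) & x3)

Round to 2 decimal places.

x2 | x2 = max(a, b) on (0.25, 0.25) = 0.25
x3 | (x2 | x2) = max(a, b) on (0.53, 0.25) = 0.53
~x5 = 1 − 0.47 = 0.53
~x5 | x2 = max(a, b) on (0.53, 0.25) = 0.53
(~x5 | x2) & x3 = min(a, b) on (0.53, 0.53) = 0.53
(x3 | (x2 | x2)) & ((~x5 | x2) & x3) = min(a, b) on (0.53, 0.53) = 0.53

0.53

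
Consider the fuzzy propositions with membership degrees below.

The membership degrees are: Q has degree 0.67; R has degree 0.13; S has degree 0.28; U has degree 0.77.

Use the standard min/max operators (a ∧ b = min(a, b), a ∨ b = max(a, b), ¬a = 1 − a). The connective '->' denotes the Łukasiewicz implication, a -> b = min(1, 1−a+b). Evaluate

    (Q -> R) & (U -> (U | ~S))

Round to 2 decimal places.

Q -> R  [Łukasiewicz: min(1, 1−a+b)] with a=0.67, b=0.13 → 0.46
~S = 1 − 0.28 = 0.72
U | ~S = max(a, b) on (0.77, 0.72) = 0.77
U -> (U | ~S)  [Łukasiewicz: min(1, 1−a+b)] with a=0.77, b=0.77 → 1.00
(Q -> R) & (U -> (U | ~S)) = min(a, b) on (0.46, 1.00) = 0.46

0.46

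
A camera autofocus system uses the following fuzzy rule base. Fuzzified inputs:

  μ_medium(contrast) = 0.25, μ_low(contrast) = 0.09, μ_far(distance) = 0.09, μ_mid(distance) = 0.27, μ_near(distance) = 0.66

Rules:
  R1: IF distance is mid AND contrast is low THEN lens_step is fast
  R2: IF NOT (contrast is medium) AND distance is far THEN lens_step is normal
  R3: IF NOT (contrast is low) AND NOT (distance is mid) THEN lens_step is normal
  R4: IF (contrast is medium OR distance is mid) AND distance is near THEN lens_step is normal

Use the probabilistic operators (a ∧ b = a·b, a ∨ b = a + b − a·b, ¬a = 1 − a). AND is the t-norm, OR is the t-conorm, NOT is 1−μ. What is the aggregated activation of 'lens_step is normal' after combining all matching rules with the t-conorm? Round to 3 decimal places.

0.780

R1: mid=0.27, low=0.09; AND[a·b] → w = 0.0243
R2: ¬medium=1−0.25=0.75, far=0.09; AND[a·b] → w = 0.0675
R3: ¬low=1−0.09=0.91, ¬mid=1−0.27=0.73; AND[a·b] → w = 0.6643
R4: (medium=0.25 OR mid=0.27) = 0.4525; AND[a·b] with near=0.66 → w = 0.2987
Rules with consequent 'normal': {R2, R3, R4} → strengths 0.0675, 0.6643, 0.2987
Aggregate via t-conorm [a + b − a·b]: 0.7804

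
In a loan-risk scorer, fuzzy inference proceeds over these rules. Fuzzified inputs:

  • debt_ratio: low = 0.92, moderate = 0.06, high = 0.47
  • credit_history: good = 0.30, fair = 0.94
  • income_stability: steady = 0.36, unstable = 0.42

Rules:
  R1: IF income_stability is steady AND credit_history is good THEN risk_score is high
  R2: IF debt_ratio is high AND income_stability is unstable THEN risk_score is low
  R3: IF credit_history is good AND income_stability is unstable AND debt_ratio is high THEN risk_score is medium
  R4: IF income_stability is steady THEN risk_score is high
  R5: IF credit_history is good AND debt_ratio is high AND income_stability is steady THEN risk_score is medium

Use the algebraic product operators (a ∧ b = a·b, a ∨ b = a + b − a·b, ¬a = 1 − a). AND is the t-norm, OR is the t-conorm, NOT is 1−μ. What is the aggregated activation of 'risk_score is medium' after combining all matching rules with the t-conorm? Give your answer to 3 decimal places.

0.107

R1: steady=0.36, good=0.30; AND[a·b] → w = 0.1080
R2: high=0.47, unstable=0.42; AND[a·b] → w = 0.1974
R3: good=0.30, unstable=0.42, high=0.47; AND[a·b] → w = 0.0592
R4: steady=0.36 → w = 0.3600
R5: good=0.30, high=0.47, steady=0.36; AND[a·b] → w = 0.0508
Rules with consequent 'medium': {R3, R5} → strengths 0.0592, 0.0508
Aggregate via t-conorm [a + b − a·b]: 0.1070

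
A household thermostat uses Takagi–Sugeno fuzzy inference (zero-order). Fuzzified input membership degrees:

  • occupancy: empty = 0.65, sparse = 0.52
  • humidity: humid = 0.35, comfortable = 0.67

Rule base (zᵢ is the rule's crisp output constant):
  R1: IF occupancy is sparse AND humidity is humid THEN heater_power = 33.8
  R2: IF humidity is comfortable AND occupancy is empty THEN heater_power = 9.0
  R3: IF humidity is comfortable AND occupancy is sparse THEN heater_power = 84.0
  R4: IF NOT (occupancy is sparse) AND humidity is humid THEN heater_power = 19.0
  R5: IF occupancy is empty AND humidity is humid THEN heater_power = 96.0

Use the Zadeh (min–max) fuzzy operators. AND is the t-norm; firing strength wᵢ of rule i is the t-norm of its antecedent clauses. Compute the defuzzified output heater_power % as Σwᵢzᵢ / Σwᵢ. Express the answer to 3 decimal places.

R1 (z=33.8): sparse=0.52, humid=0.35; AND[min(a, b)] → w = 0.35
R2 (z=9.0): comfortable=0.67, empty=0.65; AND[min(a, b)] → w = 0.65
R3 (z=84.0): comfortable=0.67, sparse=0.52; AND[min(a, b)] → w = 0.52
R4 (z=19.0): ¬sparse=1−0.52=0.48, humid=0.35; AND[min(a, b)] → w = 0.35
R5 (z=96.0): empty=0.65, humid=0.35; AND[min(a, b)] → w = 0.35
Weighted average = (0.35·33.8 + 0.65·9.0 + 0.52·84.0 + 0.35·19.0 + 0.35·96.0) / (0.35 + 0.65 + 0.52 + 0.35 + 0.35)
  = 101.6100 / 2.2200 = 45.770

45.770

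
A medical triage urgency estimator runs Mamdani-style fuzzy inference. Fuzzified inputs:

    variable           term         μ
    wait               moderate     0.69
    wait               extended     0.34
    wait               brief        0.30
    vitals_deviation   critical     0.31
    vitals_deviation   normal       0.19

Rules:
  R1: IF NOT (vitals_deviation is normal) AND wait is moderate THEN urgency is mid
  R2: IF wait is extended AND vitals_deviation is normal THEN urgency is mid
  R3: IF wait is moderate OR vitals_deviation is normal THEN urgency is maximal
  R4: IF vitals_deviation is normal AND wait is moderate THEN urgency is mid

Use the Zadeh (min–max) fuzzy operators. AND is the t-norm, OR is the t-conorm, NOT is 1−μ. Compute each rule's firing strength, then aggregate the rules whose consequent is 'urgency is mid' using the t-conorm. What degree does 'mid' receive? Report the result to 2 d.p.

R1: ¬normal=1−0.19=0.81, moderate=0.69; AND[min(a, b)] → w = 0.69
R2: extended=0.34, normal=0.19; AND[min(a, b)] → w = 0.19
R3: moderate=0.69, normal=0.19; OR[max(a, b)] → w = 0.69
R4: normal=0.19, moderate=0.69; AND[min(a, b)] → w = 0.19
Rules with consequent 'mid': {R1, R2, R4} → strengths 0.69, 0.19, 0.19
Aggregate via t-conorm [max(a, b)]: 0.69

0.69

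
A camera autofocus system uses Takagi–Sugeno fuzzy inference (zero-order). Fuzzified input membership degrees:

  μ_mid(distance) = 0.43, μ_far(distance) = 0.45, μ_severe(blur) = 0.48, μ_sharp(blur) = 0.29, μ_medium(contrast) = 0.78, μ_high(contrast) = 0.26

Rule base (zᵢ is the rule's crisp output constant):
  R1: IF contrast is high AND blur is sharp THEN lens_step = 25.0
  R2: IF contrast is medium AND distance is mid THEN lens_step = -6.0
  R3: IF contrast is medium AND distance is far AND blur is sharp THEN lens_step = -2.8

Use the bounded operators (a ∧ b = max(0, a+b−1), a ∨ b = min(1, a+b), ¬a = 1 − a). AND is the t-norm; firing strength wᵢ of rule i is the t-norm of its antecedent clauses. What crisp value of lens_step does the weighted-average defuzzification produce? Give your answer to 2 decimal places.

-6.00

R1 (z=25.0): high=0.26, sharp=0.29; AND[max(0, a+b−1)] → w = 0.00
R2 (z=-6.0): medium=0.78, mid=0.43; AND[max(0, a+b−1)] → w = 0.21
R3 (z=-2.8): medium=0.78, far=0.45, sharp=0.29; AND[max(0, a+b−1)] → w = 0.00
Weighted average = (0.00·25.0 + 0.21·-6.0 + 0.00·-2.8) / (0.00 + 0.21 + 0.00)
  = -1.2600 / 0.2100 = -6.00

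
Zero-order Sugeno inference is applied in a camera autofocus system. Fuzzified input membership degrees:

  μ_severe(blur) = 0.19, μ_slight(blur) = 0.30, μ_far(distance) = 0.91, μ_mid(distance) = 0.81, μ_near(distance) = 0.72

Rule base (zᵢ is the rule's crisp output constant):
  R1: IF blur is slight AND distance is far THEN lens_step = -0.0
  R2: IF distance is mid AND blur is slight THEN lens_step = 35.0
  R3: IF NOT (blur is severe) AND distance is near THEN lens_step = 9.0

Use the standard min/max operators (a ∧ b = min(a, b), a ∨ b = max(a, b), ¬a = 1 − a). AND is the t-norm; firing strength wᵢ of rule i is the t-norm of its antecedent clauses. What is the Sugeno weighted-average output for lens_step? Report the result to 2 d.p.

R1 (z=-0.0): slight=0.30, far=0.91; AND[min(a, b)] → w = 0.30
R2 (z=35.0): mid=0.81, slight=0.30; AND[min(a, b)] → w = 0.30
R3 (z=9.0): ¬severe=1−0.19=0.81, near=0.72; AND[min(a, b)] → w = 0.72
Weighted average = (0.30·-0.0 + 0.30·35.0 + 0.72·9.0) / (0.30 + 0.30 + 0.72)
  = 16.9800 / 1.3200 = 12.86

12.86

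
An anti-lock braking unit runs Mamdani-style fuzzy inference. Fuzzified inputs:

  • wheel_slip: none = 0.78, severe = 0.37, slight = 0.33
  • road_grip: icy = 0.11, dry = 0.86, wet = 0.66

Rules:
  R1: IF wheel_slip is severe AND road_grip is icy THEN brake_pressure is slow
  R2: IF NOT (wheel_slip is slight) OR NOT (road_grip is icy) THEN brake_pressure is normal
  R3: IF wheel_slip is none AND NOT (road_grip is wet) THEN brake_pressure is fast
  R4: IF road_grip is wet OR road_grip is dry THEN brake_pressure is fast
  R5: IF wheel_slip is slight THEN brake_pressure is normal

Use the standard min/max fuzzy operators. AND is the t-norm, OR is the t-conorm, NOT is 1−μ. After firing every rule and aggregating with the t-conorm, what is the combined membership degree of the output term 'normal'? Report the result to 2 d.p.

0.89

R1: severe=0.37, icy=0.11; AND[min(a, b)] → w = 0.11
R2: ¬slight=1−0.33=0.67, ¬icy=1−0.11=0.89; OR[max(a, b)] → w = 0.89
R3: none=0.78, ¬wet=1−0.66=0.34; AND[min(a, b)] → w = 0.34
R4: wet=0.66, dry=0.86; OR[max(a, b)] → w = 0.86
R5: slight=0.33 → w = 0.33
Rules with consequent 'normal': {R2, R5} → strengths 0.89, 0.33
Aggregate via t-conorm [max(a, b)]: 0.89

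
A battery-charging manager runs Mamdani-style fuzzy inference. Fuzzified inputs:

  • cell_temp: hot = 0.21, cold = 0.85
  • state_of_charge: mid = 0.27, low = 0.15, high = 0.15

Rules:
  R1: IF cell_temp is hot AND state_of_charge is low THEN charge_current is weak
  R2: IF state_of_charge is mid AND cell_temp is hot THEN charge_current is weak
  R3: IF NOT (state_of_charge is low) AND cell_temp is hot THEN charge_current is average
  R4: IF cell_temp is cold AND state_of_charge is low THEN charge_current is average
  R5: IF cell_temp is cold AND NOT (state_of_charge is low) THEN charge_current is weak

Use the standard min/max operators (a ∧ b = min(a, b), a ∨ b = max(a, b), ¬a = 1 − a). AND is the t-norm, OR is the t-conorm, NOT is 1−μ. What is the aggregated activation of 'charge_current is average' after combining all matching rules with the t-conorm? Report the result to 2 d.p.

0.21

R1: hot=0.21, low=0.15; AND[min(a, b)] → w = 0.15
R2: mid=0.27, hot=0.21; AND[min(a, b)] → w = 0.21
R3: ¬low=1−0.15=0.85, hot=0.21; AND[min(a, b)] → w = 0.21
R4: cold=0.85, low=0.15; AND[min(a, b)] → w = 0.15
R5: cold=0.85, ¬low=1−0.15=0.85; AND[min(a, b)] → w = 0.85
Rules with consequent 'average': {R3, R4} → strengths 0.21, 0.15
Aggregate via t-conorm [max(a, b)]: 0.21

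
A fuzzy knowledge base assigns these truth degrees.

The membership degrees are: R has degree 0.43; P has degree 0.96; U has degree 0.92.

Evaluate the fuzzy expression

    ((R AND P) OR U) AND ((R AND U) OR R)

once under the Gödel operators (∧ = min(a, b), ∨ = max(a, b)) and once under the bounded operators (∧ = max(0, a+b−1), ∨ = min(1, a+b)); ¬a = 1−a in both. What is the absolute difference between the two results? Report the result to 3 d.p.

0.350

Under Gödel:
  R AND P = min(a, b) on (0.43, 0.96) = 0.43
  (R AND P) OR U = max(a, b) on (0.43, 0.92) = 0.92
  R AND U = min(a, b) on (0.43, 0.92) = 0.43
  (R AND U) OR R = max(a, b) on (0.43, 0.43) = 0.43
  ((R AND P) OR U) AND ((R AND U) OR R) = min(a, b) on (0.92, 0.43) = 0.43
  → value = 0.4300
Under bounded:
  R AND P = max(0, a+b−1) on (0.43, 0.96) = 0.39
  (R AND P) OR U = min(1, a+b) on (0.39, 0.92) = 1.00
  R AND U = max(0, a+b−1) on (0.43, 0.92) = 0.35
  (R AND U) OR R = min(1, a+b) on (0.35, 0.43) = 0.78
  ((R AND P) OR U) AND ((R AND U) OR R) = max(0, a+b−1) on (1.00, 0.78) = 0.78
  → value = 0.7800
|0.4300 − 0.7800| = 0.350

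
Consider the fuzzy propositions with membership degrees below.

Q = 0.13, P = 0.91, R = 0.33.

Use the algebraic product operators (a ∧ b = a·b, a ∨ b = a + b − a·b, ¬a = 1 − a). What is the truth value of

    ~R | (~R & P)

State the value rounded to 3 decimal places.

~R = 1 − 0.3300 = 0.6700
~R = 1 − 0.3300 = 0.6700
~R & P = a·b on (0.6700, 0.9100) = 0.6097
~R | (~R & P) = a + b − a·b on (0.6700, 0.6097) = 0.8712

0.871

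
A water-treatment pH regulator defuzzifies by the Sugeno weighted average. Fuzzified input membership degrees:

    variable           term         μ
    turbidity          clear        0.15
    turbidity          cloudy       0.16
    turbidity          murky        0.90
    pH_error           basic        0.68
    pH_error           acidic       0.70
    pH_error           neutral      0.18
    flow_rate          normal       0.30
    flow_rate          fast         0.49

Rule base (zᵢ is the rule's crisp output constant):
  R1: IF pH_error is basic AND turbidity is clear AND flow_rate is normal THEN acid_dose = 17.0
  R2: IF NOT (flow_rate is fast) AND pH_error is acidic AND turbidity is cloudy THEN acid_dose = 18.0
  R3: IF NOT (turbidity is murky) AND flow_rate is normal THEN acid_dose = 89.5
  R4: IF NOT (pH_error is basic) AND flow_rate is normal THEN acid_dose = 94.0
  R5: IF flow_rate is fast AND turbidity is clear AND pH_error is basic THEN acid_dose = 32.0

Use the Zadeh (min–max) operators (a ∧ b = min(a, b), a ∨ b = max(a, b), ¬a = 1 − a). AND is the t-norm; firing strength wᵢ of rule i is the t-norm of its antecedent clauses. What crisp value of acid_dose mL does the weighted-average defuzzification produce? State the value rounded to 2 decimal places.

55.09

R1 (z=17.0): basic=0.68, clear=0.15, normal=0.30; AND[min(a, b)] → w = 0.15
R2 (z=18.0): ¬fast=1−0.49=0.51, acidic=0.70, cloudy=0.16; AND[min(a, b)] → w = 0.16
R3 (z=89.5): ¬murky=1−0.90=0.10, normal=0.30; AND[min(a, b)] → w = 0.10
R4 (z=94.0): ¬basic=1−0.68=0.32, normal=0.30; AND[min(a, b)] → w = 0.30
R5 (z=32.0): fast=0.49, clear=0.15, basic=0.68; AND[min(a, b)] → w = 0.15
Weighted average = (0.15·17.0 + 0.16·18.0 + 0.10·89.5 + 0.30·94.0 + 0.15·32.0) / (0.15 + 0.16 + 0.10 + 0.30 + 0.15)
  = 47.3800 / 0.8600 = 55.09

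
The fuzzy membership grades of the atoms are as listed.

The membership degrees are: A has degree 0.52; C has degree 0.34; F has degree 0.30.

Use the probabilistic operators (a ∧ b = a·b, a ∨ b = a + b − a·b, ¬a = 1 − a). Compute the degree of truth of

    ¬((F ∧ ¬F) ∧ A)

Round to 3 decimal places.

0.891

¬F = 1 − 0.3000 = 0.7000
F ∧ ¬F = a·b on (0.3000, 0.7000) = 0.2100
(F ∧ ¬F) ∧ A = a·b on (0.2100, 0.5200) = 0.1092
¬((F ∧ ¬F) ∧ A) = 1 − 0.1092 = 0.8908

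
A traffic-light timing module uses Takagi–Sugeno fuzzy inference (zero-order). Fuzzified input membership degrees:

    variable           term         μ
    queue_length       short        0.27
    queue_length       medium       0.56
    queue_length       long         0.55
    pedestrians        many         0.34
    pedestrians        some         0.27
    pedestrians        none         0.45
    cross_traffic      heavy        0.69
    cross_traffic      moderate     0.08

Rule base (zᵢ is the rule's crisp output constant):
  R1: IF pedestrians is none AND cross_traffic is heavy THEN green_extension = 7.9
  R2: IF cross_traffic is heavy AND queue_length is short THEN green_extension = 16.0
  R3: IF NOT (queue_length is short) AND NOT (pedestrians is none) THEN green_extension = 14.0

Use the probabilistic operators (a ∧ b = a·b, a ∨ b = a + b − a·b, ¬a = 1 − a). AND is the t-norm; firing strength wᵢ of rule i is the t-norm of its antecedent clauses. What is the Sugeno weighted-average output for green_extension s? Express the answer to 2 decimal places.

12.31

R1 (z=7.9): none=0.45, heavy=0.69; AND[a·b] → w = 0.3105
R2 (z=16.0): heavy=0.69, short=0.27; AND[a·b] → w = 0.1863
R3 (z=14.0): ¬short=1−0.27=0.73, ¬none=1−0.45=0.55; AND[a·b] → w = 0.4015
Weighted average = (0.3105·7.9 + 0.1863·16.0 + 0.4015·14.0) / (0.3105 + 0.1863 + 0.4015)
  = 11.0548 / 0.8983 = 12.31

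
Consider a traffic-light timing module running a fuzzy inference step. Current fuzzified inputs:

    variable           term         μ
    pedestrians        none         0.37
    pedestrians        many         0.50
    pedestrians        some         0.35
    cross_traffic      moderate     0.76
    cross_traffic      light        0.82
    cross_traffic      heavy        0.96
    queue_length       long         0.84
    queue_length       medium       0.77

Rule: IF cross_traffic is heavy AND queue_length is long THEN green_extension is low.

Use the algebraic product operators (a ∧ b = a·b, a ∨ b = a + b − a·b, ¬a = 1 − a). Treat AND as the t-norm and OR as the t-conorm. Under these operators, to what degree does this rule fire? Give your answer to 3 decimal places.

firing strength: heavy=0.96, long=0.84; AND[a·b] → w = 0.8064

0.806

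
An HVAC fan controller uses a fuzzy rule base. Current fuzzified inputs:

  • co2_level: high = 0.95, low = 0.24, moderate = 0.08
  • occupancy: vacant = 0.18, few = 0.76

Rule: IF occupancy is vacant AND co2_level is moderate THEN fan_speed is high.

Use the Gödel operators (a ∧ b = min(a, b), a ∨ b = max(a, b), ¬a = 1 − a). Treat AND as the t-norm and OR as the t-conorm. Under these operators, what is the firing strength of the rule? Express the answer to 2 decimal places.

0.08

firing strength: vacant=0.18, moderate=0.08; AND[min(a, b)] → w = 0.08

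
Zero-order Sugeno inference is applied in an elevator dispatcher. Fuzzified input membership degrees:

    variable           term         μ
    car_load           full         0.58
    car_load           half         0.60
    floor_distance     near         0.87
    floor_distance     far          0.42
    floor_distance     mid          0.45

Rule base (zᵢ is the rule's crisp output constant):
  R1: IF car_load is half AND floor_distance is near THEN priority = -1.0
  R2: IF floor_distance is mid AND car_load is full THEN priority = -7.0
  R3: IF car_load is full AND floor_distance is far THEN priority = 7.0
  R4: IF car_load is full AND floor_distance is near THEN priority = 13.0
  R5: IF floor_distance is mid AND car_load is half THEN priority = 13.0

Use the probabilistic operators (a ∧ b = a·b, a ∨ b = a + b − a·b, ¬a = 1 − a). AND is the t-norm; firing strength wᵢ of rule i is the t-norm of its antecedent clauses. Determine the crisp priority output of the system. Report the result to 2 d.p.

R1 (z=-1.0): half=0.60, near=0.87; AND[a·b] → w = 0.5220
R2 (z=-7.0): mid=0.45, full=0.58; AND[a·b] → w = 0.2610
R3 (z=7.0): full=0.58, far=0.42; AND[a·b] → w = 0.2436
R4 (z=13.0): full=0.58, near=0.87; AND[a·b] → w = 0.5046
R5 (z=13.0): mid=0.45, half=0.60; AND[a·b] → w = 0.2700
Weighted average = (0.5220·-1.0 + 0.2610·-7.0 + 0.2436·7.0 + 0.5046·13.0 + 0.2700·13.0) / (0.5220 + 0.2610 + 0.2436 + 0.5046 + 0.2700)
  = 9.4260 / 1.8012 = 5.23

5.23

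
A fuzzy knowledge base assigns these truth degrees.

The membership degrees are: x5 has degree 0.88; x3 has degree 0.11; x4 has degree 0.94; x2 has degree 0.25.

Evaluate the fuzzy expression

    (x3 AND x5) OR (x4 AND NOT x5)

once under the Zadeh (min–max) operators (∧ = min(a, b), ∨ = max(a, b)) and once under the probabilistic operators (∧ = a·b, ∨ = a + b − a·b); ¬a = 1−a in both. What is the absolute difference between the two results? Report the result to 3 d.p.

0.079

Under Zadeh (min–max):
  x3 AND x5 = min(a, b) on (0.11, 0.88) = 0.11
  NOT x5 = 1 − 0.88 = 0.12
  x4 AND NOT x5 = min(a, b) on (0.94, 0.12) = 0.12
  (x3 AND x5) OR (x4 AND NOT x5) = max(a, b) on (0.11, 0.12) = 0.12
  → value = 0.1200
Under probabilistic:
  x3 AND x5 = a·b on (0.1100, 0.8800) = 0.0968
  NOT x5 = 1 − 0.8800 = 0.1200
  x4 AND NOT x5 = a·b on (0.9400, 0.1200) = 0.1128
  (x3 AND x5) OR (x4 AND NOT x5) = a + b − a·b on (0.0968, 0.1128) = 0.1987
  → value = 0.1987
|0.1200 − 0.1987| = 0.079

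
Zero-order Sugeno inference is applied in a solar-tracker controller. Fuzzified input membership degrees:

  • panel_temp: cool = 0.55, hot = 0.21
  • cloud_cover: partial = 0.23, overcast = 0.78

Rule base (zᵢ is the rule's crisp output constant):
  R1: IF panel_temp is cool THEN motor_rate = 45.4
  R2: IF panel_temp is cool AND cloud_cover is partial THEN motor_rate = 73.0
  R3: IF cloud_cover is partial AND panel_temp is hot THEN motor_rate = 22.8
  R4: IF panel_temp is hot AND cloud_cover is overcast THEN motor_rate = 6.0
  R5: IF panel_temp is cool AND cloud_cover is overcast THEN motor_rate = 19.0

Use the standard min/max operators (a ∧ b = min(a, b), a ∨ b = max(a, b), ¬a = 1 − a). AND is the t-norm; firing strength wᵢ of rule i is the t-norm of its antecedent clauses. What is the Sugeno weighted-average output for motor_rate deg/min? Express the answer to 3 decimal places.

33.290

R1 (z=45.4): cool=0.55 → w = 0.55
R2 (z=73.0): cool=0.55, partial=0.23; AND[min(a, b)] → w = 0.23
R3 (z=22.8): partial=0.23, hot=0.21; AND[min(a, b)] → w = 0.21
R4 (z=6.0): hot=0.21, overcast=0.78; AND[min(a, b)] → w = 0.21
R5 (z=19.0): cool=0.55, overcast=0.78; AND[min(a, b)] → w = 0.55
Weighted average = (0.55·45.4 + 0.23·73.0 + 0.21·22.8 + 0.21·6.0 + 0.55·19.0) / (0.55 + 0.23 + 0.21 + 0.21 + 0.55)
  = 58.2580 / 1.7500 = 33.290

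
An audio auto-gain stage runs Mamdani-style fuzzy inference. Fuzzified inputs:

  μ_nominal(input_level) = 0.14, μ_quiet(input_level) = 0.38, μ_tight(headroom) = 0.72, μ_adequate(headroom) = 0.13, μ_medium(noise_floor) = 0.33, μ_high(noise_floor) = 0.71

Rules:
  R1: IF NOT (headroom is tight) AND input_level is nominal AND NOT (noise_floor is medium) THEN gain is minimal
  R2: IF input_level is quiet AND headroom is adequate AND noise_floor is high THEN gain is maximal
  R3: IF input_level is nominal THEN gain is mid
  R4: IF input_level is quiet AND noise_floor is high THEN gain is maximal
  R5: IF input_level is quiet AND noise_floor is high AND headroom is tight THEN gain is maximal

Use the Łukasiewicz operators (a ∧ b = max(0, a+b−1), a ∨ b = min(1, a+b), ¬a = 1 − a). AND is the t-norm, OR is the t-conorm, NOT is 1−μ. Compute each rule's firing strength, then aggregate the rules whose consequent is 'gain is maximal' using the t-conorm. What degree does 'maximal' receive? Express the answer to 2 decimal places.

0.09

R1: ¬tight=1−0.72=0.28, nominal=0.14, ¬medium=1−0.33=0.67; AND[max(0, a+b−1)] → w = 0.00
R2: quiet=0.38, adequate=0.13, high=0.71; AND[max(0, a+b−1)] → w = 0.00
R3: nominal=0.14 → w = 0.14
R4: quiet=0.38, high=0.71; AND[max(0, a+b−1)] → w = 0.09
R5: quiet=0.38, high=0.71, tight=0.72; AND[max(0, a+b−1)] → w = 0.00
Rules with consequent 'maximal': {R2, R4, R5} → strengths 0.00, 0.09, 0.00
Aggregate via t-conorm [min(1, a+b)]: 0.09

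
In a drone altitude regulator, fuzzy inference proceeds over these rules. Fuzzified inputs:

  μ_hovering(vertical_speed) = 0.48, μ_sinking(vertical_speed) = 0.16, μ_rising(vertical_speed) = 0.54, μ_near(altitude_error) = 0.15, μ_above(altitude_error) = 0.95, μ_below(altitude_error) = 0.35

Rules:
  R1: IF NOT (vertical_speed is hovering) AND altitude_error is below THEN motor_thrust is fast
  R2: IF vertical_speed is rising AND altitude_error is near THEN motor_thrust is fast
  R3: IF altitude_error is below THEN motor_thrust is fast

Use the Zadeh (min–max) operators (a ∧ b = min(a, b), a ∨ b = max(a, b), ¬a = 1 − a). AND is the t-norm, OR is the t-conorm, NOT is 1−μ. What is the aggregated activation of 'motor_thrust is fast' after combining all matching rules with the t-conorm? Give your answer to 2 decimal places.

R1: ¬hovering=1−0.48=0.52, below=0.35; AND[min(a, b)] → w = 0.35
R2: rising=0.54, near=0.15; AND[min(a, b)] → w = 0.15
R3: below=0.35 → w = 0.35
Rules with consequent 'fast': {R1, R2, R3} → strengths 0.35, 0.15, 0.35
Aggregate via t-conorm [max(a, b)]: 0.35

0.35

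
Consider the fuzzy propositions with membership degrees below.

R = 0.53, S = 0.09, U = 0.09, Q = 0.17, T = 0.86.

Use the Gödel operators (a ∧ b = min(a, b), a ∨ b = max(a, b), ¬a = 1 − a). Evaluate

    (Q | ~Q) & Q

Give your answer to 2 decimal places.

~Q = 1 − 0.17 = 0.83
Q | ~Q = max(a, b) on (0.17, 0.83) = 0.83
(Q | ~Q) & Q = min(a, b) on (0.83, 0.17) = 0.17

0.17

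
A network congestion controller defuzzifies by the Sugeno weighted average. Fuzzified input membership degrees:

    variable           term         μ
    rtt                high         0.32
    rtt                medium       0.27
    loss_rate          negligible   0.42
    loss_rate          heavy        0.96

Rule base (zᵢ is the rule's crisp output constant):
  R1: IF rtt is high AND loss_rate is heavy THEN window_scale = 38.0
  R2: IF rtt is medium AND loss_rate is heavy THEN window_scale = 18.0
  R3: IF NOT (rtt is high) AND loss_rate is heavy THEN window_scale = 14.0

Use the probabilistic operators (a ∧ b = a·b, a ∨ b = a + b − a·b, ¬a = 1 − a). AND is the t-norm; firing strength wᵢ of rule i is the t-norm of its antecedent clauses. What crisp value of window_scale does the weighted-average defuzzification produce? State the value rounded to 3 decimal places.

20.898

R1 (z=38.0): high=0.32, heavy=0.96; AND[a·b] → w = 0.3072
R2 (z=18.0): medium=0.27, heavy=0.96; AND[a·b] → w = 0.2592
R3 (z=14.0): ¬high=1−0.32=0.68, heavy=0.96; AND[a·b] → w = 0.6528
Weighted average = (0.3072·38.0 + 0.2592·18.0 + 0.6528·14.0) / (0.3072 + 0.2592 + 0.6528)
  = 25.4784 / 1.2192 = 20.898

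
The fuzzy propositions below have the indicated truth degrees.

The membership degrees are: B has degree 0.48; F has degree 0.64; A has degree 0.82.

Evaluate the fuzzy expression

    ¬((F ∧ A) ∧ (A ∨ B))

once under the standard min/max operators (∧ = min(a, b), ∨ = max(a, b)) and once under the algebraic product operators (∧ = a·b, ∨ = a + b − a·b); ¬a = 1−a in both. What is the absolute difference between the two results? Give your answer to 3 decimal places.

0.164

Under standard min/max:
  F ∧ A = min(a, b) on (0.64, 0.82) = 0.64
  A ∨ B = max(a, b) on (0.82, 0.48) = 0.82
  (F ∧ A) ∧ (A ∨ B) = min(a, b) on (0.64, 0.82) = 0.64
  ¬((F ∧ A) ∧ (A ∨ B)) = 1 − 0.64 = 0.36
  → value = 0.3600
Under algebraic product:
  F ∧ A = a·b on (0.6400, 0.8200) = 0.5248
  A ∨ B = a + b − a·b on (0.8200, 0.4800) = 0.9064
  (F ∧ A) ∧ (A ∨ B) = a·b on (0.5248, 0.9064) = 0.4757
  ¬((F ∧ A) ∧ (A ∨ B)) = 1 − 0.4757 = 0.5243
  → value = 0.5243
|0.3600 − 0.5243| = 0.164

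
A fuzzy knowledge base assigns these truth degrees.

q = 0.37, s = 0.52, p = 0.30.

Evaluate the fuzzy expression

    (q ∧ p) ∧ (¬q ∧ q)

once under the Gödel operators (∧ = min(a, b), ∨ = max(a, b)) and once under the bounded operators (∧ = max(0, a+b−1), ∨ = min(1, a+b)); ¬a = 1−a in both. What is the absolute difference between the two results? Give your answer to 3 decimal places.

Under Gödel:
  q ∧ p = min(a, b) on (0.37, 0.30) = 0.30
  ¬q = 1 − 0.37 = 0.63
  ¬q ∧ q = min(a, b) on (0.63, 0.37) = 0.37
  (q ∧ p) ∧ (¬q ∧ q) = min(a, b) on (0.30, 0.37) = 0.30
  → value = 0.3000
Under bounded:
  q ∧ p = max(0, a+b−1) on (0.37, 0.30) = 0.00
  ¬q = 1 − 0.37 = 0.63
  ¬q ∧ q = max(0, a+b−1) on (0.63, 0.37) = 0.00
  (q ∧ p) ∧ (¬q ∧ q) = max(0, a+b−1) on (0.00, 0.00) = 0.00
  → value = 0.0000
|0.3000 − 0.0000| = 0.300

0.300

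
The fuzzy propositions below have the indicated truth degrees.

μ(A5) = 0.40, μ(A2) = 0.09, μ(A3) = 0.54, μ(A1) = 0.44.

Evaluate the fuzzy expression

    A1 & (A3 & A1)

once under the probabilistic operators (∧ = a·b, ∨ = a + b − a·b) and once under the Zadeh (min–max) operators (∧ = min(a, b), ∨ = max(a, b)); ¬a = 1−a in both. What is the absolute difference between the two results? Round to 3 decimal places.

Under probabilistic:
  A3 & A1 = a·b on (0.5400, 0.4400) = 0.2376
  A1 & (A3 & A1) = a·b on (0.4400, 0.2376) = 0.1045
  → value = 0.1045
Under Zadeh (min–max):
  A3 & A1 = min(a, b) on (0.54, 0.44) = 0.44
  A1 & (A3 & A1) = min(a, b) on (0.44, 0.44) = 0.44
  → value = 0.4400
|0.1045 − 0.4400| = 0.335

0.335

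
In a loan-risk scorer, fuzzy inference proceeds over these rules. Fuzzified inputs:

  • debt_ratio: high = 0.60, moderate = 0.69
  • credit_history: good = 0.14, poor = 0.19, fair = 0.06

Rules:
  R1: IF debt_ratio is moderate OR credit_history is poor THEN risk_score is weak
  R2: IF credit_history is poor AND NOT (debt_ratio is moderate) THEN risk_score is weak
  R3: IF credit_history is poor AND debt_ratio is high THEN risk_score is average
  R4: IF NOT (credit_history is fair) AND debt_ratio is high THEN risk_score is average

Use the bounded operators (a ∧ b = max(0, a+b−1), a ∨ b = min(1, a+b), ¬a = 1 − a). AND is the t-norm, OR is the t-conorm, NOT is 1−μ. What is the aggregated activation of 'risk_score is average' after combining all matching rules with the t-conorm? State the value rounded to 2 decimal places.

R1: moderate=0.69, poor=0.19; OR[min(1, a+b)] → w = 0.88
R2: poor=0.19, ¬moderate=1−0.69=0.31; AND[max(0, a+b−1)] → w = 0.00
R3: poor=0.19, high=0.60; AND[max(0, a+b−1)] → w = 0.00
R4: ¬fair=1−0.06=0.94, high=0.60; AND[max(0, a+b−1)] → w = 0.54
Rules with consequent 'average': {R3, R4} → strengths 0.00, 0.54
Aggregate via t-conorm [min(1, a+b)]: 0.54

0.54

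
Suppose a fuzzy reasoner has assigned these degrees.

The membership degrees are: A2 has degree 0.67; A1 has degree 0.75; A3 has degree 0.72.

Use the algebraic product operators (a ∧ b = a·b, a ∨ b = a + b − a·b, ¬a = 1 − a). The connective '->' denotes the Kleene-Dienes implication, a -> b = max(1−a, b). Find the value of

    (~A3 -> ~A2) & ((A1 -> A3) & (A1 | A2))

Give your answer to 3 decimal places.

0.476

~A3 = 1 − 0.7200 = 0.2800
~A2 = 1 − 0.6700 = 0.3300
~A3 -> ~A2  [Kleene-Dienes: max(1−a, b)] with a=0.2800, b=0.3300 → 0.7200
A1 -> A3  [Kleene-Dienes: max(1−a, b)] with a=0.7500, b=0.7200 → 0.7200
A1 | A2 = a + b − a·b on (0.7500, 0.6700) = 0.9175
(A1 -> A3) & (A1 | A2) = a·b on (0.7200, 0.9175) = 0.6606
(~A3 -> ~A2) & ((A1 -> A3) & (A1 | A2)) = a·b on (0.7200, 0.6606) = 0.4756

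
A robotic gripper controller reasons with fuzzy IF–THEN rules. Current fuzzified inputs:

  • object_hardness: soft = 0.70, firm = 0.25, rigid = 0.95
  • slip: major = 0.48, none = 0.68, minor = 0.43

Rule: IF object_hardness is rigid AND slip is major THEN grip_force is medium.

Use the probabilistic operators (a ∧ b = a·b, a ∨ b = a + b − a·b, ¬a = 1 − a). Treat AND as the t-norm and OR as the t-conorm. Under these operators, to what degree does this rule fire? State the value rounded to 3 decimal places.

firing strength: rigid=0.95, major=0.48; AND[a·b] → w = 0.4560

0.456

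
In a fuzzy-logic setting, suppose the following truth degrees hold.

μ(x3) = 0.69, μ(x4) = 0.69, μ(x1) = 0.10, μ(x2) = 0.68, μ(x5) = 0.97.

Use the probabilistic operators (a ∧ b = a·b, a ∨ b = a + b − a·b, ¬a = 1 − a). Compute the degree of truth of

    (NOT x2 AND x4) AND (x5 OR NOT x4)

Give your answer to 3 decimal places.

NOT x2 = 1 − 0.6800 = 0.3200
NOT x2 AND x4 = a·b on (0.3200, 0.6900) = 0.2208
NOT x4 = 1 − 0.6900 = 0.3100
x5 OR NOT x4 = a + b − a·b on (0.9700, 0.3100) = 0.9793
(NOT x2 AND x4) AND (x5 OR NOT x4) = a·b on (0.2208, 0.9793) = 0.2162

0.216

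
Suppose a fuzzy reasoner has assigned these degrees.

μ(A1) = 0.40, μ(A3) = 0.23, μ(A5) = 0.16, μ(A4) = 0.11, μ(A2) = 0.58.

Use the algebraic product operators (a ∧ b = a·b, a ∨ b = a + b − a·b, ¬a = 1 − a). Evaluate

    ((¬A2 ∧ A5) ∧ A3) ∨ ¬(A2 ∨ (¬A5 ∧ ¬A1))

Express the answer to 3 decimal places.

0.221

¬A2 = 1 − 0.5800 = 0.4200
¬A2 ∧ A5 = a·b on (0.4200, 0.1600) = 0.0672
(¬A2 ∧ A5) ∧ A3 = a·b on (0.0672, 0.2300) = 0.0155
¬A5 = 1 − 0.1600 = 0.8400
¬A1 = 1 − 0.4000 = 0.6000
¬A5 ∧ ¬A1 = a·b on (0.8400, 0.6000) = 0.5040
A2 ∨ (¬A5 ∧ ¬A1) = a + b − a·b on (0.5800, 0.5040) = 0.7917
¬(A2 ∨ (¬A5 ∧ ¬A1)) = 1 − 0.7917 = 0.2083
((¬A2 ∧ A5) ∧ A3) ∨ ¬(A2 ∨ (¬A5 ∧ ¬A1)) = a + b − a·b on (0.0155, 0.2083) = 0.2206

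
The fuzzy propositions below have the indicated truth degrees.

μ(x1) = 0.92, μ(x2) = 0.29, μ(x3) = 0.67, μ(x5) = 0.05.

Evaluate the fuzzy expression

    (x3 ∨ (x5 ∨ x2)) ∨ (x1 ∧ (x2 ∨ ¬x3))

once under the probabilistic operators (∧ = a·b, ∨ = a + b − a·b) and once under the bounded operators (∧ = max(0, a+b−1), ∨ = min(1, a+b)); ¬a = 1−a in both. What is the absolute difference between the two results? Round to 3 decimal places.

Under probabilistic:
  x5 ∨ x2 = a + b − a·b on (0.0500, 0.2900) = 0.3255
  x3 ∨ (x5 ∨ x2) = a + b − a·b on (0.6700, 0.3255) = 0.7774
  ¬x3 = 1 − 0.6700 = 0.3300
  x2 ∨ ¬x3 = a + b − a·b on (0.2900, 0.3300) = 0.5243
  x1 ∧ (x2 ∨ ¬x3) = a·b on (0.9200, 0.5243) = 0.4824
  (x3 ∨ (x5 ∨ x2)) ∨ (x1 ∧ (x2 ∨ ¬x3)) = a + b − a·b on (0.7774, 0.4824) = 0.8848
  → value = 0.8848
Under bounded:
  x5 ∨ x2 = min(1, a+b) on (0.05, 0.29) = 0.34
  x3 ∨ (x5 ∨ x2) = min(1, a+b) on (0.67, 0.34) = 1.00
  ¬x3 = 1 − 0.67 = 0.33
  x2 ∨ ¬x3 = min(1, a+b) on (0.29, 0.33) = 0.62
  x1 ∧ (x2 ∨ ¬x3) = max(0, a+b−1) on (0.92, 0.62) = 0.54
  (x3 ∨ (x5 ∨ x2)) ∨ (x1 ∧ (x2 ∨ ¬x3)) = min(1, a+b) on (1.00, 0.54) = 1.00
  → value = 1.0000
|0.8848 − 1.0000| = 0.115

0.115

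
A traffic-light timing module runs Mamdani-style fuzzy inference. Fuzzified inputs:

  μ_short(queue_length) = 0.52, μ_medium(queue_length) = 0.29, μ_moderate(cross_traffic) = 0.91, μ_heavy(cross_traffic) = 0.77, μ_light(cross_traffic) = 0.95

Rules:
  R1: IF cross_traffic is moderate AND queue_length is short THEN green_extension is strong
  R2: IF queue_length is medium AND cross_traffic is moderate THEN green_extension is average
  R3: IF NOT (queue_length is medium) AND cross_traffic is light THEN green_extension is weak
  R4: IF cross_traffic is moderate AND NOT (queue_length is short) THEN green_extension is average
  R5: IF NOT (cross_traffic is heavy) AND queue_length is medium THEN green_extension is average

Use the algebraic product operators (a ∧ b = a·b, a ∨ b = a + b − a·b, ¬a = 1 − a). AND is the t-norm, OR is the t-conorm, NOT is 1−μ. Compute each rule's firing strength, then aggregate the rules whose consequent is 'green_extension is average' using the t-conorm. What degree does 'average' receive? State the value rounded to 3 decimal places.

0.613

R1: moderate=0.91, short=0.52; AND[a·b] → w = 0.4732
R2: medium=0.29, moderate=0.91; AND[a·b] → w = 0.2639
R3: ¬medium=1−0.29=0.71, light=0.95; AND[a·b] → w = 0.6745
R4: moderate=0.91, ¬short=1−0.52=0.48; AND[a·b] → w = 0.4368
R5: ¬heavy=1−0.77=0.23, medium=0.29; AND[a·b] → w = 0.0667
Rules with consequent 'average': {R2, R4, R5} → strengths 0.2639, 0.4368, 0.0667
Aggregate via t-conorm [a + b − a·b]: 0.6131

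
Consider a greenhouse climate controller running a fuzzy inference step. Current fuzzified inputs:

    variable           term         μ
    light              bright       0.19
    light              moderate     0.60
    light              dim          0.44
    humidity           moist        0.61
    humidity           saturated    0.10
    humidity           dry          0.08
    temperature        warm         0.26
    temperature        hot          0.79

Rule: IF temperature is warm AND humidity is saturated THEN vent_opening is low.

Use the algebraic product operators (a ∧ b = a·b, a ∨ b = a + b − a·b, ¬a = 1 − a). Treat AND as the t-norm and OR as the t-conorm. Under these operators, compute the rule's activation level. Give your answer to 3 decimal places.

0.026

firing strength: warm=0.26, saturated=0.10; AND[a·b] → w = 0.0260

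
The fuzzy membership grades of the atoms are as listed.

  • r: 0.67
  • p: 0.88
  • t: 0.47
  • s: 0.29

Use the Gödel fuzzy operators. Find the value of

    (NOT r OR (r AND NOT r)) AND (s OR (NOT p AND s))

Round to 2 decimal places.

NOT r = 1 − 0.67 = 0.33
NOT r = 1 − 0.67 = 0.33
r AND NOT r = min(a, b) on (0.67, 0.33) = 0.33
NOT r OR (r AND NOT r) = max(a, b) on (0.33, 0.33) = 0.33
NOT p = 1 − 0.88 = 0.12
NOT p AND s = min(a, b) on (0.12, 0.29) = 0.12
s OR (NOT p AND s) = max(a, b) on (0.29, 0.12) = 0.29
(NOT r OR (r AND NOT r)) AND (s OR (NOT p AND s)) = min(a, b) on (0.33, 0.29) = 0.29

0.29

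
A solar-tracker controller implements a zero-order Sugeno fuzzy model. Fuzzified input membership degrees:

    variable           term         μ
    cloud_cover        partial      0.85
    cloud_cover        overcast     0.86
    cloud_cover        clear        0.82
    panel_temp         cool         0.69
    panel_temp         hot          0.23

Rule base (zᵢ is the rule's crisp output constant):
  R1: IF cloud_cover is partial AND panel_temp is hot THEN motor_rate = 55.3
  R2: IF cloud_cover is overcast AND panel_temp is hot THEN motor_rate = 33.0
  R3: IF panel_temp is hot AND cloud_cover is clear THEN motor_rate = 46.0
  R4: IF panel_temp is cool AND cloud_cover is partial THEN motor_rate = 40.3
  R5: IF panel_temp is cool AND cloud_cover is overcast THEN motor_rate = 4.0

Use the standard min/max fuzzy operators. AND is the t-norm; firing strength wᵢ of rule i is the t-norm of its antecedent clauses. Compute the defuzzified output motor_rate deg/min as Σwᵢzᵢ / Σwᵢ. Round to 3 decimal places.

29.689

R1 (z=55.3): partial=0.85, hot=0.23; AND[min(a, b)] → w = 0.23
R2 (z=33.0): overcast=0.86, hot=0.23; AND[min(a, b)] → w = 0.23
R3 (z=46.0): hot=0.23, clear=0.82; AND[min(a, b)] → w = 0.23
R4 (z=40.3): cool=0.69, partial=0.85; AND[min(a, b)] → w = 0.69
R5 (z=4.0): cool=0.69, overcast=0.86; AND[min(a, b)] → w = 0.69
Weighted average = (0.23·55.3 + 0.23·33.0 + 0.23·46.0 + 0.69·40.3 + 0.69·4.0) / (0.23 + 0.23 + 0.23 + 0.69 + 0.69)
  = 61.4560 / 2.0700 = 29.689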